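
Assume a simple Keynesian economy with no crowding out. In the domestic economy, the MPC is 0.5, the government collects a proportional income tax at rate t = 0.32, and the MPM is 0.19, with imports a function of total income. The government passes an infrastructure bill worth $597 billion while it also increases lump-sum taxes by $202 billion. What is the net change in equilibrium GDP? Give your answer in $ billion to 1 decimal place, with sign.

Expenditure multiplier = 1/(1 − c(1−t) + m) = 1/(1 − 0.5×0.68 + 0.19) = 1/0.85 ≈ 1.176.
ΔG contributes k·ΔG = (+$597 billion) / 0.85 ≈ +$702.4 billion.
ΔT of +$202 billion changes first-round spending by −c·ΔT = −$101 billion, contributing k·(−c·ΔT) = (−$101 billion) / 0.85 ≈ −$118.8 billion.
Net ΔY = k(ΔG − c·ΔT) = (+$496 billion) / 0.85 ≈ +$583.5 billion.

+$583.5 billion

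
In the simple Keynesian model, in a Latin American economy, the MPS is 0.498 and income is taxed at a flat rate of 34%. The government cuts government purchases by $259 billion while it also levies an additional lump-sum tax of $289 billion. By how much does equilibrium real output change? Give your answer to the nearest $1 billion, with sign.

−$604 billion

MPC = 1 − MPS = 1 − 0.498 = 0.502.
Expenditure multiplier = 1/(1 − c(1−t)) = 1/(1 − 0.502×0.66) = 1/0.66868 ≈ 1.495.
ΔG contributes k·ΔG = (−$259 billion) / 0.66868 ≈ −$387.3 billion.
ΔT of +$289 billion changes first-round spending by −c·ΔT = −$145.078 billion, contributing k·(−c·ΔT) = (−$145.078 billion) / 0.66868 ≈ −$217 billion.
Net ΔY = k(ΔG − c·ΔT) = (−$404.078 billion) / 0.66868 ≈ −$604 billion.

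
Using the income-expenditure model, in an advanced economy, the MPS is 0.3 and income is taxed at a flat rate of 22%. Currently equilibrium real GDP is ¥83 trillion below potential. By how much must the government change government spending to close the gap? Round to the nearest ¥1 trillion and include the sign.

+¥38 trillion

MPC = 1 − MPS = 1 − 0.3 = 0.7.
Spending multiplier = 1/(1 − c(1−t)) = 1/(1 − 0.7×0.78) = 1/0.454 ≈ 2.203.
Need ΔY = +¥83 trillion, so ΔG = ΔY/k = (+¥83 trillion) × 0.454 ≈ +¥38 trillion.
The government should increase government spending by ¥38 trillion.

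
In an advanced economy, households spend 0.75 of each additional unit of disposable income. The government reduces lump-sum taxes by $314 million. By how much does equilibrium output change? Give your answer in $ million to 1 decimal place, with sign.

A lump-sum tax change of −$314 million shifts disposable income by +$314 million; first-round consumption changes by −c × ΔT = −0.75 × (−$314 million) = +$235.5 million.
Expenditure multiplier = 1/(1 − MPC) = 1/(1 − 0.75) = 1/0.25 = 4.
The tax multiplier is −c × k = −3, so ΔY = k × (−c·ΔT) = (+$235.5 million) / 0.25 = +$942 million.

+$942.0 million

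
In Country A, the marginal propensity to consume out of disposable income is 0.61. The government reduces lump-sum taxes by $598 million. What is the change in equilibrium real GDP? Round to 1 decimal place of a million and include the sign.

A lump-sum tax change of −$598 million shifts disposable income by +$598 million; first-round consumption changes by −c × ΔT = −0.61 × (−$598 million) = +$364.78 million.
Expenditure multiplier = 1/(1 − MPC) = 1/(1 − 0.61) = 1/0.39 ≈ 2.564.
The tax multiplier is −c × k ≈ −1.564, so ΔY = k × (−c·ΔT) = (+$364.78 million) / 0.39 ≈ +$935.3 million.

+$935.3 million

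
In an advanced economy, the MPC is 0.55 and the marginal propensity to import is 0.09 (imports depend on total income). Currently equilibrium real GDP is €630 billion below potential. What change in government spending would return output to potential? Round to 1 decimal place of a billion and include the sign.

Spending multiplier = 1/(1 − c + m) = 1/(1 − 0.55 + 0.09) = 1/0.54 ≈ 1.852.
Need ΔY = +€630 billion, so ΔG = ΔY/k = (+€630 billion) × 0.54 = +€340.2 billion.
The government should increase government spending by €340.2 billion.

+€340.2 billion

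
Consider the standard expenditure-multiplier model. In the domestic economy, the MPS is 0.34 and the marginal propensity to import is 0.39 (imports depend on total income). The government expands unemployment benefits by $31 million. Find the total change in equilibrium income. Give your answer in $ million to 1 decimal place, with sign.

+$28.0 million

MPC = 1 − MPS = 1 − 0.34 = 0.66.
The transfer change shifts disposable income by +$31 million, so first-round consumption changes by c·ΔTR = 0.66 × (+$31 million) = +$20.46 million.
Expenditure multiplier = 1/(1 − c + m) = 1/(1 − 0.66 + 0.39) = 1/0.73 ≈ 1.37.
The transfer multiplier is c × k ≈ 0.904, so ΔY = k × (c·ΔTR) = (+$20.46 million) / 0.73 ≈ +$28 million.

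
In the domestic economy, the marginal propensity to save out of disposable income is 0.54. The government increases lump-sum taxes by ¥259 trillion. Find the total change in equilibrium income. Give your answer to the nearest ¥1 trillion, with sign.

−¥221 trillion

MPC = 1 − MPS = 1 − 0.54 = 0.46.
A lump-sum tax change of +¥259 trillion shifts disposable income by −¥259 trillion; first-round consumption changes by −c × ΔT = −0.46 × (+¥259 trillion) = −¥119.14 trillion.
Expenditure multiplier = 1/(1 − MPC) = 1/(1 − 0.46) = 1/0.54 ≈ 1.852.
The tax multiplier is −c × k ≈ −0.852, so ΔY = k × (−c·ΔT) = (−¥119.14 trillion) / 0.54 ≈ −¥221 trillion.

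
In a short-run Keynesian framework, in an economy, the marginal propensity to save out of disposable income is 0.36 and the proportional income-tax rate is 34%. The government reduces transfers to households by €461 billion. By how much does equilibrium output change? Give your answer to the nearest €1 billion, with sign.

MPC = 1 − MPS = 1 − 0.36 = 0.64.
The transfer change shifts disposable income by −€461 billion, so first-round consumption changes by c·ΔTR = 0.64 × (−€461 billion) = −€295.04 billion.
Expenditure multiplier = 1/(1 − c(1−t)) = 1/(1 − 0.64×0.66) = 1/0.5776 ≈ 1.731.
The transfer multiplier is c × k ≈ 1.108, so ΔY = k × (c·ΔTR) = (−€295.04 billion) / 0.5776 ≈ −€511 billion.

−€511 billion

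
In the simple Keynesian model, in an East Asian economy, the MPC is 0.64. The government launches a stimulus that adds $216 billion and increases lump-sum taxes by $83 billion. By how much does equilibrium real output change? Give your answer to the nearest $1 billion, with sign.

Expenditure multiplier = 1/(1 − MPC) = 1/(1 − 0.64) = 1/0.36 ≈ 2.778.
ΔG contributes k·ΔG = (+$216 billion) / 0.36 = +$600 billion.
ΔT of +$83 billion changes first-round spending by −c·ΔT = −$53.12 billion, contributing k·(−c·ΔT) = (−$53.12 billion) / 0.36 ≈ −$147.6 billion.
Net ΔY = k(ΔG − c·ΔT) = (+$162.88 billion) / 0.36 ≈ +$452 billion.

+$452 billion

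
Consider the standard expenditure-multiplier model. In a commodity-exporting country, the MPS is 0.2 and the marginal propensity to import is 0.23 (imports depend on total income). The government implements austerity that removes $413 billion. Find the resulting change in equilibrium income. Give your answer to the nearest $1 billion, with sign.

−$960 billion

MPC = 1 − MPS = 1 − 0.2 = 0.8.
Expenditure multiplier = 1/(1 − c + m) = 1/(1 − 0.8 + 0.23) = 1/0.43 ≈ 2.326.
ΔY = k × ΔG = (−$413 billion) / 0.43 ≈ −$960 billion.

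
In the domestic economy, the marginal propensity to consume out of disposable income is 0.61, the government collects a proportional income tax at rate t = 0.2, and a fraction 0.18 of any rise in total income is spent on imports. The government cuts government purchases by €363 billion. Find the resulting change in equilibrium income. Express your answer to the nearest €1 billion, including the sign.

Expenditure multiplier = 1/(1 − c(1−t) + m) = 1/(1 − 0.61×0.8 + 0.18) = 1/0.692 ≈ 1.445.
ΔY = k × ΔG = (−€363 billion) / 0.692 ≈ −€525 billion.

−€525 billion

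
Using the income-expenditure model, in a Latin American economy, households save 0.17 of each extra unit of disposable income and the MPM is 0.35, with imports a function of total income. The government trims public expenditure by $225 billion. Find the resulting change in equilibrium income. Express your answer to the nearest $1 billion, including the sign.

−$433 billion

MPC = 1 − MPS = 1 − 0.17 = 0.83.
Expenditure multiplier = 1/(1 − c + m) = 1/(1 − 0.83 + 0.35) = 1/0.52 ≈ 1.923.
ΔY = k × ΔG = (−$225 billion) / 0.52 ≈ −$433 billion.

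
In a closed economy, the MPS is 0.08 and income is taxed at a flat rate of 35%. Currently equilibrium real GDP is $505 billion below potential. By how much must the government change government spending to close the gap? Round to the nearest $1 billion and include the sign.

MPC = 1 − MPS = 1 − 0.08 = 0.92.
Spending multiplier = 1/(1 − c(1−t)) = 1/(1 − 0.92×0.65) = 1/0.402 ≈ 2.488.
Need ΔY = +$505 billion, so ΔG = ΔY/k = (+$505 billion) × 0.402 ≈ +$203 billion.
The government should increase government spending by $203 billion.

+$203 billion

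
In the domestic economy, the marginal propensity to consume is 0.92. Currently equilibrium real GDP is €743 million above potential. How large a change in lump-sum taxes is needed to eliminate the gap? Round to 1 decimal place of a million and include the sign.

Spending multiplier = 1/(1 − MPC) = 1/(1 − 0.92) = 1/0.08 = 12.5.
Tax multiplier = −c·k = −0.92/0.08 = −11.5. Need ΔY = −€743 million, so ΔT = ΔY/(−c·k) = −(−€743 million) × 0.08 / 0.92 ≈ +€64.6 million.
The government should raise lump-sum taxes by €64.6 million.

+€64.6 million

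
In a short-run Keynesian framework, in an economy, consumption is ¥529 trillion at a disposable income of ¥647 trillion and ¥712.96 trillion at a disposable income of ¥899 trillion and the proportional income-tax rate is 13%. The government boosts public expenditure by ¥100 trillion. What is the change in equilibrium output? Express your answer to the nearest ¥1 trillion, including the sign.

+¥274 trillion

MPC = ΔC/ΔYd = (712.96 − 529)/(899 − 647) = 183.96/252 = 0.73.
Expenditure multiplier = 1/(1 − c(1−t)) = 1/(1 − 0.73×0.87) = 1/0.3649 ≈ 2.74.
ΔY = k × ΔG = (+¥100 trillion) / 0.3649 ≈ +¥274 trillion.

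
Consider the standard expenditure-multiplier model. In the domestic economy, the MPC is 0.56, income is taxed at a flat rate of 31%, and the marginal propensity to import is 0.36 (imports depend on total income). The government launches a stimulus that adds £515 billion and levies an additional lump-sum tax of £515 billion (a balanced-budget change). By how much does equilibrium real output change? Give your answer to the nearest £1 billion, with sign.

Expenditure multiplier = 1/(1 − c(1−t) + m) = 1/(1 − 0.56×0.69 + 0.36) = 1/0.9736 ≈ 1.027.
ΔG contributes k·ΔG = (+£515 billion) / 0.9736 ≈ +£529 billion.
ΔT of +£515 billion changes first-round spending by −c·ΔT = −£288.4 billion, contributing k·(−c·ΔT) = (−£288.4 billion) / 0.9736 ≈ −£296.2 billion.
Net ΔY = k(ΔG − c·ΔT) = (+£226.6 billion) / 0.9736 ≈ +£233 billion.

+£233 billion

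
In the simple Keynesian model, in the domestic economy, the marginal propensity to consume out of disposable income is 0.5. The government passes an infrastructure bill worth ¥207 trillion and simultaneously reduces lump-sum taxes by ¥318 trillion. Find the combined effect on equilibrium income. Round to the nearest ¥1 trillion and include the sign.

Expenditure multiplier = 1/(1 − MPC) = 1/(1 − 0.5) = 1/0.5 = 2.
ΔG contributes k·ΔG = (+¥207 trillion) / 0.5 = +¥414 trillion.
ΔT of −¥318 trillion changes first-round spending by −c·ΔT = +¥159 trillion, contributing k·(−c·ΔT) = (+¥159 trillion) / 0.5 = +¥318 trillion.
Net ΔY = k(ΔG − c·ΔT) = (+¥366 trillion) / 0.5 = +¥732 trillion.

+¥732 trillion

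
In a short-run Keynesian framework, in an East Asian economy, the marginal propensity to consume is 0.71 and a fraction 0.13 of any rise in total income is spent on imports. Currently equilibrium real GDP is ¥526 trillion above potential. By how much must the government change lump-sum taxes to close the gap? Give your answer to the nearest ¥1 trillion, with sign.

+¥311 trillion

Spending multiplier = 1/(1 − c + m) = 1/(1 − 0.71 + 0.13) = 1/0.42 ≈ 2.381.
Tax multiplier = −c·k = −0.71/0.42 ≈ −1.69. Need ΔY = −¥526 trillion, so ΔT = ΔY/(−c·k) = −(−¥526 trillion) × 0.42 / 0.71 ≈ +¥311 trillion.
The government should raise lump-sum taxes by ¥311 trillion.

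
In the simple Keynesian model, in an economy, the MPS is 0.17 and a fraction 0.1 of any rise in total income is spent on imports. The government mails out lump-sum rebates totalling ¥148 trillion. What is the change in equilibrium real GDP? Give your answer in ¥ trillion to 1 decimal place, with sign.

+¥455.0 trillion

MPC = 1 − MPS = 1 − 0.17 = 0.83.
A lump-sum tax change of −¥148 trillion shifts disposable income by +¥148 trillion; first-round consumption changes by −c × ΔT = −0.83 × (−¥148 trillion) = +¥122.84 trillion.
Expenditure multiplier = 1/(1 − c + m) = 1/(1 − 0.83 + 0.1) = 1/0.27 ≈ 3.704.
The tax multiplier is −c × k ≈ −3.074, so ΔY = k × (−c·ΔT) = (+¥122.84 trillion) / 0.27 ≈ +¥455 trillion.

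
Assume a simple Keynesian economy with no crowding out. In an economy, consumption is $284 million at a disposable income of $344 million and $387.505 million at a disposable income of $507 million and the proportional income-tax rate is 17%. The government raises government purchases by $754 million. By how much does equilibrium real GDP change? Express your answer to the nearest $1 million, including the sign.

MPC = ΔC/ΔYd = (387.505 − 284)/(507 − 344) = 103.505/163 = 0.635.
Government-spending multiplier = 1/(1 − c(1−t)) = 1/(1 − 0.635×0.83) = 1/0.47295 ≈ 2.114.
ΔY = k × ΔG = (+$754 million) / 0.47295 ≈ +$1,594 million.

+$1,594 million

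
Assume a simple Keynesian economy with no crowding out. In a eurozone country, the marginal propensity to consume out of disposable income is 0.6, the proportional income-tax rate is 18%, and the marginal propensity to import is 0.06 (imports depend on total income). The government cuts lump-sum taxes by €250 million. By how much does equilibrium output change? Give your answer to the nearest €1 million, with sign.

A lump-sum tax change of −€250 million shifts disposable income by +€250 million; first-round consumption changes by −c × ΔT = −0.6 × (−€250 million) = +€150 million.
Expenditure multiplier = 1/(1 − c(1−t) + m) = 1/(1 − 0.6×0.82 + 0.06) = 1/0.568 ≈ 1.761.
The tax multiplier is −c × k ≈ −1.056, so ΔY = k × (−c·ΔT) = (+€150 million) / 0.568 ≈ +€264 million.

+€264 million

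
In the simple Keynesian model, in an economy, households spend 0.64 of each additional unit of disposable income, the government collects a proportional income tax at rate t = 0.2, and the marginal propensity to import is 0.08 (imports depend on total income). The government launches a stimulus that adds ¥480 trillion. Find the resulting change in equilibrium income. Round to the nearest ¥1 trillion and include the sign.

Spending multiplier = 1/(1 − c(1−t) + m) = 1/(1 − 0.64×0.8 + 0.08) = 1/0.568 ≈ 1.761.
ΔY = k × ΔG = (+¥480 trillion) / 0.568 ≈ +¥845 trillion.

+¥845 trillion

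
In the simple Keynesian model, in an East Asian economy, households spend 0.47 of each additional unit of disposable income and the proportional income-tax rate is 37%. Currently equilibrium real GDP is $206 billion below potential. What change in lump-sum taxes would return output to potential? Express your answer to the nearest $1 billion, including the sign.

−$309 billion

Spending multiplier = 1/(1 − c(1−t)) = 1/(1 − 0.47×0.63) = 1/0.7039 ≈ 1.421.
Tax multiplier = −c·k = −0.47/0.7039 ≈ −0.668. Need ΔY = +$206 billion, so ΔT = ΔY/(−c·k) = −(+$206 billion) × 0.7039 / 0.47 ≈ −$309 billion.
The government should cut lump-sum taxes by $309 billion.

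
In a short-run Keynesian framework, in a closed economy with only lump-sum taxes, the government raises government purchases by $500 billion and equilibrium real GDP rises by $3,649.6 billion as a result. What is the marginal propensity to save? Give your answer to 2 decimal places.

Implied spending multiplier k = ΔY/ΔG = 3,649.6/500 = 7.2992.
Since k = 1/(1 − MPC), MPC = 1 − 1/k = 1 − ΔG/ΔY = 1 − 500/3,649.6 ≈ 0.86.
MPS = 1 − MPC = 0.14.

0.14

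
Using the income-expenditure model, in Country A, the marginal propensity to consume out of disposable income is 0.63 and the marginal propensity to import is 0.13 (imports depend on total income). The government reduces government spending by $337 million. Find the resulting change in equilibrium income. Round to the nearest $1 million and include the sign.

−$674 million

Spending multiplier = 1/(1 − c + m) = 1/(1 − 0.63 + 0.13) = 1/0.5 = 2.
ΔY = k × ΔG = (−$337 million) / 0.5 = −$674 million.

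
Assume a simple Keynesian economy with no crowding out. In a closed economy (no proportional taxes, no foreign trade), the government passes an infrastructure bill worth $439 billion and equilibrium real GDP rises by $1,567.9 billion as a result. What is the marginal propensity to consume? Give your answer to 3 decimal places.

Implied spending multiplier k = ΔY/ΔG = 1,567.9/439 ≈ 3.5715.
Since k = 1/(1 − MPC), MPC = 1 − 1/k = 1 − ΔG/ΔY = 1 − 439/1,567.9 ≈ 0.720.

0.720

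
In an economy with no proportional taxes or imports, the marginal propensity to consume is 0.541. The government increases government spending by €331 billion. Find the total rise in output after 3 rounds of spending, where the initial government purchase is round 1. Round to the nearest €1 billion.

€607 billion

Round 1 adds ΔG = €331 billion; each later round is MPC = 0.541 times the previous.
After 3 rounds: 331 + 179.071 + 96.877411 = ΔG·(1 − c^3)/(1 − c) = 331 × (1 − 0.158340421)/0.459 ≈ €607 billion.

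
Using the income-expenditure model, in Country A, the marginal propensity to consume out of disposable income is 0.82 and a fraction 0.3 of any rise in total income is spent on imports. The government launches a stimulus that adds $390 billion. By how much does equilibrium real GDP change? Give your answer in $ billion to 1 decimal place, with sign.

Government-spending multiplier = 1/(1 − c + m) = 1/(1 − 0.82 + 0.3) = 1/0.48 ≈ 2.083.
ΔY = k × ΔG = (+$390 billion) / 0.48 = +$812.5 billion.

+$812.5 billion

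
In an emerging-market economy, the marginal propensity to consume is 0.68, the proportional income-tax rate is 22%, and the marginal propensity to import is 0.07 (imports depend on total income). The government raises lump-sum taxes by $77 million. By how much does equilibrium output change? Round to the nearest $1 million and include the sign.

−$97 million

A lump-sum tax change of +$77 million shifts disposable income by −$77 million; first-round consumption changes by −c × ΔT = −0.68 × (+$77 million) = −$52.36 million.
Expenditure multiplier = 1/(1 − c(1−t) + m) = 1/(1 − 0.68×0.78 + 0.07) = 1/0.5396 ≈ 1.853.
The tax multiplier is −c × k ≈ −1.26, so ΔY = k × (−c·ΔT) = (−$52.36 million) / 0.5396 ≈ −$97 million.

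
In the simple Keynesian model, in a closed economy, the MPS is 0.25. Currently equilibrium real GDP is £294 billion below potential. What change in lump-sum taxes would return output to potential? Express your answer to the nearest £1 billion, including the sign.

MPC = 1 − MPS = 1 − 0.25 = 0.75.
Spending multiplier = 1/(1 − MPC) = 1/(1 − 0.75) = 1/0.25 = 4.
Tax multiplier = −c·k = −0.75/0.25 = −3. Need ΔY = +£294 billion, so ΔT = ΔY/(−c·k) = −(+£294 billion) × 0.25 / 0.75 = −£98 billion.
The government should cut lump-sum taxes by £98 billion.

−£98 billion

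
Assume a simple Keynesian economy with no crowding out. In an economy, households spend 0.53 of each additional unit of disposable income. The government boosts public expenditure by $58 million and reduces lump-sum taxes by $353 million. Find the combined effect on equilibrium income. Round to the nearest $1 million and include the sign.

+$521 million

Expenditure multiplier = 1/(1 − MPC) = 1/(1 − 0.53) = 1/0.47 ≈ 2.128.
ΔG contributes k·ΔG = (+$58 million) / 0.47 ≈ +$123.4 million.
ΔT of −$353 million changes first-round spending by −c·ΔT = +$187.09 million, contributing k·(−c·ΔT) = (+$187.09 million) / 0.47 ≈ +$398.1 million.
Net ΔY = k(ΔG − c·ΔT) = (+$245.09 million) / 0.47 ≈ +$521 million.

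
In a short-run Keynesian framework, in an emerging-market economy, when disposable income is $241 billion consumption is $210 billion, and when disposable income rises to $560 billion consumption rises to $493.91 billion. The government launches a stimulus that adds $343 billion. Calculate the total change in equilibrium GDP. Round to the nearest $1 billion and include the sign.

MPC = ΔC/ΔYd = (493.91 − 210)/(560 − 241) = 283.91/319 = 0.89.
Government-spending multiplier = 1/(1 − MPC) = 1/(1 − 0.89) = 1/0.11 ≈ 9.091.
ΔY = k × ΔG = (+$343 billion) / 0.11 ≈ +$3,118 billion.

+$3,118 billion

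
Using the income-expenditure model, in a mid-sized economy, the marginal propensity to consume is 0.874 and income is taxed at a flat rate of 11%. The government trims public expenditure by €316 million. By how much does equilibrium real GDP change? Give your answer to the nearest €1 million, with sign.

−€1,423 million

Expenditure multiplier = 1/(1 − c(1−t)) = 1/(1 − 0.874×0.89) = 1/0.22214 ≈ 4.502.
ΔY = k × ΔG = (−€316 million) / 0.22214 ≈ −€1,423 million.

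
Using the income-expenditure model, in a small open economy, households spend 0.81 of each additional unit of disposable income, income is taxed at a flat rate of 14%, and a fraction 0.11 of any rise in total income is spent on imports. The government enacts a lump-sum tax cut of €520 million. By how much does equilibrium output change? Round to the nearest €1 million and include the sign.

A lump-sum tax change of −€520 million shifts disposable income by +€520 million; first-round consumption changes by −c × ΔT = −0.81 × (−€520 million) = +€421.2 million.
Expenditure multiplier = 1/(1 − c(1−t) + m) = 1/(1 − 0.81×0.86 + 0.11) = 1/0.4134 ≈ 2.419.
The tax multiplier is −c × k ≈ −1.959, so ΔY = k × (−c·ΔT) = (+€421.2 million) / 0.4134 ≈ +€1,019 million.

+€1,019 million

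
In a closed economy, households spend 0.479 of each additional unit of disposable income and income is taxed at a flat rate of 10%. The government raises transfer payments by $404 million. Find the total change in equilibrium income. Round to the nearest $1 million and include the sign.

The transfer change shifts disposable income by +$404 million, so first-round consumption changes by c·ΔTR = 0.479 × (+$404 million) = +$193.516 million.
Expenditure multiplier = 1/(1 − c(1−t)) = 1/(1 − 0.479×0.9) = 1/0.5689 ≈ 1.758.
The transfer multiplier is c × k ≈ 0.842, so ΔY = k × (c·ΔTR) = (+$193.516 million) / 0.5689 ≈ +$340 million.

+$340 million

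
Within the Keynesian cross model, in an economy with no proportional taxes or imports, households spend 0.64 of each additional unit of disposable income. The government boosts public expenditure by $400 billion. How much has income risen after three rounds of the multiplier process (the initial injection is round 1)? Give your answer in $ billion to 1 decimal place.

Round 1 adds ΔG = $400 billion; each later round is MPC = 0.64 times the previous.
After 3 rounds: 400 + 256 + 163.84 = ΔG·(1 − c^3)/(1 − c) = 400 × (1 − 0.262144)/0.36 ≈ $819.8 billion.

$819.8 billion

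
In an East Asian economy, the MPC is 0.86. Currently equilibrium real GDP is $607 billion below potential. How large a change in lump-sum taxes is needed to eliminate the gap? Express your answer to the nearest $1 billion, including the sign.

−$99 billion

Spending multiplier = 1/(1 − MPC) = 1/(1 − 0.86) = 1/0.14 ≈ 7.143.
Tax multiplier = −c·k = −0.86/0.14 ≈ −6.143. Need ΔY = +$607 billion, so ΔT = ΔY/(−c·k) = −(+$607 billion) × 0.14 / 0.86 ≈ −$99 billion.
The government should cut lump-sum taxes by $99 billion.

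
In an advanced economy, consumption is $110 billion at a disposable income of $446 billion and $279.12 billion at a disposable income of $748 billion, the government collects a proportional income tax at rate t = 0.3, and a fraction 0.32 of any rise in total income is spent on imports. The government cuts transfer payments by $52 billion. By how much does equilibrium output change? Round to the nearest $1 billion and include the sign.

MPC = ΔC/ΔYd = (279.12 − 110)/(748 − 446) = 169.12/302 = 0.56.
The transfer change shifts disposable income by −$52 billion, so first-round consumption changes by c·ΔTR = 0.56 × (−$52 billion) = −$29.12 billion.
Expenditure multiplier = 1/(1 − c(1−t) + m) = 1/(1 − 0.56×0.7 + 0.32) = 1/0.928 ≈ 1.078.
The transfer multiplier is c × k ≈ 0.603, so ΔY = k × (c·ΔTR) = (−$29.12 billion) / 0.928 ≈ −$31 billion.

−$31 billion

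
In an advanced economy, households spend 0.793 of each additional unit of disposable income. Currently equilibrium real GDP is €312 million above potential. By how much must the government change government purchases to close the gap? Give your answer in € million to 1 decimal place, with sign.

Spending multiplier = 1/(1 − MPC) = 1/(1 − 0.793) = 1/0.207 ≈ 4.831.
Need ΔY = −€312 million, so ΔG = ΔY/k = (−€312 million) × 0.207 ≈ −€64.6 million.
The government should cut government purchases by €64.6 million.

−€64.6 million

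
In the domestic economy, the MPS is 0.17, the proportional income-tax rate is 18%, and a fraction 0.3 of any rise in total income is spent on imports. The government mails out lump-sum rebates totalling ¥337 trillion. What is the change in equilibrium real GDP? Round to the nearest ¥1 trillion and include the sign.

MPC = 1 − MPS = 1 − 0.17 = 0.83.
A lump-sum tax change of −¥337 trillion shifts disposable income by +¥337 trillion; first-round consumption changes by −c × ΔT = −0.83 × (−¥337 trillion) = +¥279.71 trillion.
Expenditure multiplier = 1/(1 − c(1−t) + m) = 1/(1 − 0.83×0.82 + 0.3) = 1/0.6194 ≈ 1.614.
The tax multiplier is −c × k ≈ −1.34, so ΔY = k × (−c·ΔT) = (+¥279.71 trillion) / 0.6194 ≈ +¥452 trillion.

+¥452 trillion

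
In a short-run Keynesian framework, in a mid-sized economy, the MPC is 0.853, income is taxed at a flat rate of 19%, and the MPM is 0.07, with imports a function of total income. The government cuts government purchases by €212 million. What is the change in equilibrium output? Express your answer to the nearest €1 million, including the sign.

−€559 million

Spending multiplier = 1/(1 − c(1−t) + m) = 1/(1 − 0.853×0.81 + 0.07) = 1/0.37907 ≈ 2.638.
ΔY = k × ΔG = (−€212 million) / 0.37907 ≈ −€559 million.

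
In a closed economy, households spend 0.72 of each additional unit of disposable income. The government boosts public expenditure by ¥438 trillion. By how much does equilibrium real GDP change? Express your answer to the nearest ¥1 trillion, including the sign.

+¥1,564 trillion

Government-spending multiplier = 1/(1 − MPC) = 1/(1 − 0.72) = 1/0.28 ≈ 3.571.
ΔY = k × ΔG = (+¥438 trillion) / 0.28 ≈ +¥1,564 trillion.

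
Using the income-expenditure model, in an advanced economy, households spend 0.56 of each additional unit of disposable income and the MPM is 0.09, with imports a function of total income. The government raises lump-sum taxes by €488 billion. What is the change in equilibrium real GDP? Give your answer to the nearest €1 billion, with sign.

A lump-sum tax change of +€488 billion shifts disposable income by −€488 billion; first-round consumption changes by −c × ΔT = −0.56 × (+€488 billion) = −€273.28 billion.
Expenditure multiplier = 1/(1 − c + m) = 1/(1 − 0.56 + 0.09) = 1/0.53 ≈ 1.887.
The tax multiplier is −c × k ≈ −1.057, so ΔY = k × (−c·ΔT) = (−€273.28 billion) / 0.53 ≈ −€516 billion.

−€516 billion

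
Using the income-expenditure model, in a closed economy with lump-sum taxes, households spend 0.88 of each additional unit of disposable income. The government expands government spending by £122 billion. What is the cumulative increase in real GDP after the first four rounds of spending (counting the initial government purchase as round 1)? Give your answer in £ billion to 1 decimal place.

Round 1 adds ΔG = £122 billion; each later round is MPC = 0.88 times the previous.
After 4 rounds: 122 + 107.36 + 94.4768 + 83.139584 = ΔG·(1 − c^4)/(1 − c) = 122 × (1 − 0.59969536)/0.12 ≈ £407 billion.

£407.0 billion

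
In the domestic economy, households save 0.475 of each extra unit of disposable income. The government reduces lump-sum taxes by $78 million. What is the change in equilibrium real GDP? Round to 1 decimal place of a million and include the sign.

+$86.2 million

MPC = 1 − MPS = 1 − 0.475 = 0.525.
A lump-sum tax change of −$78 million shifts disposable income by +$78 million; first-round consumption changes by −c × ΔT = −0.525 × (−$78 million) = +$40.95 million.
Expenditure multiplier = 1/(1 − MPC) = 1/(1 − 0.525) = 1/0.475 ≈ 2.105.
The tax multiplier is −c × k ≈ −1.105, so ΔY = k × (−c·ΔT) = (+$40.95 million) / 0.475 ≈ +$86.2 million.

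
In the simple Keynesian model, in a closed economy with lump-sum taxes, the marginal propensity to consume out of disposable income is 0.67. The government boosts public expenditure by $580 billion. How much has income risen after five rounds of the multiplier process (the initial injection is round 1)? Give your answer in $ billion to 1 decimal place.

$1,520.3 billion

Round 1 adds ΔG = $580 billion; each later round is MPC = 0.67 times the previous.
After 5 rounds: 580 + 388.6 + 260.362 + 174.44254 + 116.8765018 = ΔG·(1 − c^5)/(1 − c) = 580 × (1 − 0.1350125107)/0.33 ≈ $1,520.3 billion.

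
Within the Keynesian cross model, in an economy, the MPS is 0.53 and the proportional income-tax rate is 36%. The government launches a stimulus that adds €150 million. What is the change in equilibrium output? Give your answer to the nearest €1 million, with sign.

MPC = 1 − MPS = 1 − 0.53 = 0.47.
Government-spending multiplier = 1/(1 − c(1−t)) = 1/(1 − 0.47×0.64) = 1/0.6992 ≈ 1.43.
ΔY = k × ΔG = (+€150 million) / 0.6992 ≈ +€215 million.

+€215 million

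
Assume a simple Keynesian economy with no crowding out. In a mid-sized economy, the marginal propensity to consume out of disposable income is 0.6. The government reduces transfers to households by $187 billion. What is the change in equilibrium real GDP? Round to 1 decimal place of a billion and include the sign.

−$280.5 billion

The transfer change shifts disposable income by −$187 billion, so first-round consumption changes by c·ΔTR = 0.6 × (−$187 billion) = −$112.2 billion.
Expenditure multiplier = 1/(1 − MPC) = 1/(1 − 0.6) = 1/0.4 = 2.5.
The transfer multiplier is c × k = 1.5, so ΔY = k × (c·ΔTR) = (−$112.2 billion) / 0.4 = −$280.5 billion.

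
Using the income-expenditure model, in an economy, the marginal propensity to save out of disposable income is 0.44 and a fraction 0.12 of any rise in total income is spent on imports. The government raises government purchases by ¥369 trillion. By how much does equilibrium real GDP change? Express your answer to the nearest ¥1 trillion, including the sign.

+¥659 trillion

MPC = 1 − MPS = 1 − 0.44 = 0.56.
Expenditure multiplier = 1/(1 − c + m) = 1/(1 − 0.56 + 0.12) = 1/0.56 ≈ 1.786.
ΔY = k × ΔG = (+¥369 trillion) / 0.56 ≈ +¥659 trillion.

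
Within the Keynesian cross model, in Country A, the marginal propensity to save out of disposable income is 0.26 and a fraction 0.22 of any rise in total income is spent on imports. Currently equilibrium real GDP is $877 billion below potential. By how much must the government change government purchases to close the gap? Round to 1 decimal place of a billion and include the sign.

MPC = 1 − MPS = 1 − 0.26 = 0.74.
Spending multiplier = 1/(1 − c + m) = 1/(1 − 0.74 + 0.22) = 1/0.48 ≈ 2.083.
Need ΔY = +$877 billion, so ΔG = ΔY/k = (+$877 billion) × 0.48 ≈ +$421 billion.
The government should increase government purchases by $421 billion.

+$421.0 billion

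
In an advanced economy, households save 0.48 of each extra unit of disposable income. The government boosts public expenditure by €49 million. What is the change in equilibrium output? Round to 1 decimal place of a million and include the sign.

+€102.1 million

MPC = 1 − MPS = 1 − 0.48 = 0.52.
Government-spending multiplier = 1/(1 − MPC) = 1/(1 − 0.52) = 1/0.48 ≈ 2.083.
ΔY = k × ΔG = (+€49 million) / 0.48 ≈ +€102.1 million.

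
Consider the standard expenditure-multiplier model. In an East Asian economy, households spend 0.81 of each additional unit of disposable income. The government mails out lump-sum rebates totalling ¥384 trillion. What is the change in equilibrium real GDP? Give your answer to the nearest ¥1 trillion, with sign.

+¥1,637 trillion

A lump-sum tax change of −¥384 trillion shifts disposable income by +¥384 trillion; first-round consumption changes by −c × ΔT = −0.81 × (−¥384 trillion) = +¥311.04 trillion.
Expenditure multiplier = 1/(1 − MPC) = 1/(1 − 0.81) = 1/0.19 ≈ 5.263.
The tax multiplier is −c × k ≈ −4.263, so ΔY = k × (−c·ΔT) = (+¥311.04 trillion) / 0.19 ≈ +¥1,637 trillion.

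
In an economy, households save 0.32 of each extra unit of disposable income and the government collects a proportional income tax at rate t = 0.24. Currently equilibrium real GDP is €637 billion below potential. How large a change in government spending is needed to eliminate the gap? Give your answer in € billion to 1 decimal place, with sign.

MPC = 1 − MPS = 1 − 0.32 = 0.68.
Spending multiplier = 1/(1 − c(1−t)) = 1/(1 − 0.68×0.76) = 1/0.4832 ≈ 2.07.
Need ΔY = +€637 billion, so ΔG = ΔY/k = (+€637 billion) × 0.4832 ≈ +€307.8 billion.
The government should increase government spending by €307.8 billion.

+€307.8 billion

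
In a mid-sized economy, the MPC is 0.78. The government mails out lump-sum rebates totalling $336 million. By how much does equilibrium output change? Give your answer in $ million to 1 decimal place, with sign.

+$1,191.3 million

A lump-sum tax change of −$336 million shifts disposable income by +$336 million; first-round consumption changes by −c × ΔT = −0.78 × (−$336 million) = +$262.08 million.
Expenditure multiplier = 1/(1 − MPC) = 1/(1 − 0.78) = 1/0.22 ≈ 4.545.
The tax multiplier is −c × k ≈ −3.545, so ΔY = k × (−c·ΔT) = (+$262.08 million) / 0.22 ≈ +$1,191.3 million.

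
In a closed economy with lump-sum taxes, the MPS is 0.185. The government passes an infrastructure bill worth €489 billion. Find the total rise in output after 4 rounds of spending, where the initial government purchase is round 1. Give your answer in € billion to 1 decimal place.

MPC = 1 − MPS = 1 − 0.185 = 0.815.
Round 1 adds ΔG = €489 billion; each later round is MPC = 0.815 times the previous.
After 4 rounds: 489 + 398.535 + 324.806025 + 264.716910375 = ΔG·(1 − c^4)/(1 − c) = 489 × (1 − 0.441194850625)/0.185 ≈ €1,477.1 billion.

€1,477.1 billion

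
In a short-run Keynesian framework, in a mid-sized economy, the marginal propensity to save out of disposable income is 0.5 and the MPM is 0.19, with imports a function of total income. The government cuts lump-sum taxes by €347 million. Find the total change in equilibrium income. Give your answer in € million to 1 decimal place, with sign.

MPC = 1 − MPS = 1 − 0.5 = 0.5.
A lump-sum tax change of −€347 million shifts disposable income by +€347 million; first-round consumption changes by −c × ΔT = −0.5 × (−€347 million) = +€173.5 million.
Expenditure multiplier = 1/(1 − c + m) = 1/(1 − 0.5 + 0.19) = 1/0.69 ≈ 1.449.
The tax multiplier is −c × k ≈ −0.725, so ΔY = k × (−c·ΔT) = (+€173.5 million) / 0.69 ≈ +€251.4 million.

+€251.4 million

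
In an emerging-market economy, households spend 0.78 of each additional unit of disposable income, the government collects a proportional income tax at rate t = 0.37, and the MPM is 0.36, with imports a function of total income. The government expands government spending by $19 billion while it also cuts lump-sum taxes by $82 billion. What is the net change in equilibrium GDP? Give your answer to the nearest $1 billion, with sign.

+$96 billion

Expenditure multiplier = 1/(1 − c(1−t) + m) = 1/(1 − 0.78×0.63 + 0.36) = 1/0.8686 ≈ 1.151.
ΔG contributes k·ΔG = (+$19 billion) / 0.8686 ≈ +$21.9 billion.
ΔT of −$82 billion changes first-round spending by −c·ΔT = +$63.96 billion, contributing k·(−c·ΔT) = (+$63.96 billion) / 0.8686 ≈ +$73.6 billion.
Net ΔY = k(ΔG − c·ΔT) = (+$82.96 billion) / 0.8686 ≈ +$96 billion.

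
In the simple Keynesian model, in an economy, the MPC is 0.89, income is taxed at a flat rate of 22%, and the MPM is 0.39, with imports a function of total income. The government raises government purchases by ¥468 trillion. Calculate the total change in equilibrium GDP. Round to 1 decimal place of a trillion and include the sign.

Spending multiplier = 1/(1 − c(1−t) + m) = 1/(1 − 0.89×0.78 + 0.39) = 1/0.6958 ≈ 1.437.
ΔY = k × ΔG = (+¥468 trillion) / 0.6958 ≈ +¥672.6 trillion.

+¥672.6 trillion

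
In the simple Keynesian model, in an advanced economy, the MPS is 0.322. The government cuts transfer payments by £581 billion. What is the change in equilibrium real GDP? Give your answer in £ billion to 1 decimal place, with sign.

−£1,223.3 billion

MPC = 1 − MPS = 1 − 0.322 = 0.678.
The transfer change shifts disposable income by −£581 billion, so first-round consumption changes by c·ΔTR = 0.678 × (−£581 billion) = −£393.918 billion.
Expenditure multiplier = 1/(1 − MPC) = 1/(1 − 0.678) = 1/0.322 ≈ 3.106.
The transfer multiplier is c × k ≈ 2.106, so ΔY = k × (c·ΔTR) = (−£393.918 billion) / 0.322 ≈ −£1,223.3 billion.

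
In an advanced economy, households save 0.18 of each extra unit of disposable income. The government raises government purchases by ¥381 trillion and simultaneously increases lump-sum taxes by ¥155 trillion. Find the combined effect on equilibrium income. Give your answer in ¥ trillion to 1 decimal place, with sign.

+¥1,410.6 trillion

MPC = 1 − MPS = 1 − 0.18 = 0.82.
Expenditure multiplier = 1/(1 − MPC) = 1/(1 − 0.82) = 1/0.18 ≈ 5.556.
ΔG contributes k·ΔG = (+¥381 trillion) / 0.18 ≈ +¥2,116.7 trillion.
ΔT of +¥155 trillion changes first-round spending by −c·ΔT = −¥127.1 trillion, contributing k·(−c·ΔT) = (−¥127.1 trillion) / 0.18 ≈ −¥706.1 trillion.
Net ΔY = k(ΔG − c·ΔT) = (+¥253.9 trillion) / 0.18 ≈ +¥1,410.6 trillion.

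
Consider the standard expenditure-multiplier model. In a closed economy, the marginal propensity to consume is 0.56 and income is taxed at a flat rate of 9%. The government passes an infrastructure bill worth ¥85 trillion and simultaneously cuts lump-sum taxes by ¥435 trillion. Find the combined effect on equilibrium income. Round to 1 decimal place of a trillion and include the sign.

Expenditure multiplier = 1/(1 − c(1−t)) = 1/(1 − 0.56×0.91) = 1/0.4904 ≈ 2.039.
ΔG contributes k·ΔG = (+¥85 trillion) / 0.4904 ≈ +¥173.3 trillion.
ΔT of −¥435 trillion changes first-round spending by −c·ΔT = +¥243.6 trillion, contributing k·(−c·ΔT) = (+¥243.6 trillion) / 0.4904 ≈ +¥496.7 trillion.
Net ΔY = k(ΔG − c·ΔT) = (+¥328.6 trillion) / 0.4904 ≈ +¥670.1 trillion.

+¥670.1 trillion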